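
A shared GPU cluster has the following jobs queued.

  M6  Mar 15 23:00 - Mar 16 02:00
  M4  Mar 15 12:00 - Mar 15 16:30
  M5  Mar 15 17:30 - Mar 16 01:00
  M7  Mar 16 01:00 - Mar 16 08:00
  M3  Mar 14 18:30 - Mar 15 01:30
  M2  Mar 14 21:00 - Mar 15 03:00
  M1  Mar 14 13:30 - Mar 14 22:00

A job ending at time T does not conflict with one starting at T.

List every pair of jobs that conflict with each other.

M1 & M2, M1 & M3, M2 & M3, M5 & M6, M6 & M7

Sorted by start: M1, M3, M2, M4, M5, M6, M7.
M3 starts before M1 ends → M1 and M3 overlap.
M2 starts before M1 ends → M1 and M2 overlap.
M4 starts after M1 ends — done with M1.
M2 starts before M3 ends → M3 and M2 overlap.
M4 starts after M3 ends — done with M3.
M4 starts after M2 ends — done with M2.
M5 starts after M4 ends — done with M4.
M6 starts before M5 ends → M5 and M6 overlap.
M7 starts exactly when M5 ends (back-to-back, no overlap).
M7 starts before M6 ends → M6 and M7 overlap.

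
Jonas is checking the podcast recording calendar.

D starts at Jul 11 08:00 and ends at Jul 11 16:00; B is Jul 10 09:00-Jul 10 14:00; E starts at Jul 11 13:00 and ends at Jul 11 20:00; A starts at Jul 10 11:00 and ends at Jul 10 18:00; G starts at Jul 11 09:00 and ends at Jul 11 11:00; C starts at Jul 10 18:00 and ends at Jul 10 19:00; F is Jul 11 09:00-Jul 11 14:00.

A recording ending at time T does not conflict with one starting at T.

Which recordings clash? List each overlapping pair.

A & B, D & E, D & F, D & G, E & F, F & G

Check each pair: they overlap iff neither finishes before the other starts.
Sorted by start: B, A, C, D, F, G, E.
A starts before B ends → B and A overlap.
C starts after B ends, so nothing later overlaps B either.
C starts exactly when A ends (back-to-back, no overlap), so nothing later overlaps A either.
D starts after C ends, so nothing later overlaps C either.
F starts before D ends → D and F overlap.
G starts before D ends → D and G overlap.
E starts before D ends → D and E overlap.
G starts before F ends → F and G overlap.
E starts before F ends → F and E overlap.
E starts after G ends.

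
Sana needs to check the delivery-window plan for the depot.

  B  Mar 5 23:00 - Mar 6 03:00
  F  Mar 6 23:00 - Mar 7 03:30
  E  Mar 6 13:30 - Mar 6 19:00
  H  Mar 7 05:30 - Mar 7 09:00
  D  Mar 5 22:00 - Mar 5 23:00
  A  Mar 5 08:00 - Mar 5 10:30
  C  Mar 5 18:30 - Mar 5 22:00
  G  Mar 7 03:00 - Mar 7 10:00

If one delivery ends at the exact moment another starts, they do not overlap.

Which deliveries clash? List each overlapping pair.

F & G, G & H

Two intervals overlap when each starts before the other ends.
Sorted by start: A, C, D, B, E, F, G, H.
C starts after A ends, so A has no further overlaps.
D starts exactly when C ends (back-to-back, no overlap), so C has no further overlaps.
B starts exactly when D ends (back-to-back, no overlap), so D has no further overlaps.
E starts after B ends, so B has no further overlaps.
F starts after E ends, so E has no further overlaps.
G starts before F ends → F and G overlap.
H starts after F ends.
H starts before G ends → G and H overlap.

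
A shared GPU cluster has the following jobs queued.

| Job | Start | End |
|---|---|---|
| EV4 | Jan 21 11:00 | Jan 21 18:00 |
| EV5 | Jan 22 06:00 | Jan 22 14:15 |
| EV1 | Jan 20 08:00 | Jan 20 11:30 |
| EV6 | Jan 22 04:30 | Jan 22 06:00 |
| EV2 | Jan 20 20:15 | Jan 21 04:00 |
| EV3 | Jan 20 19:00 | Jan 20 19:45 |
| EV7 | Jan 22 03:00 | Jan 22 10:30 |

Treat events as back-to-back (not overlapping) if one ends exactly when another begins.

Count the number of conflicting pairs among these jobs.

2

Sorted by start: EV1, EV3, EV2, EV4, EV7, EV6, EV5.
EV3 starts after EV1 ends, so EV1 has no further overlaps.
EV2 starts after EV3 ends, so EV3 has no further overlaps.
EV4 starts after EV2 ends, so EV2 has no further overlaps.
EV7 starts after EV4 ends, so EV4 has no further overlaps.
EV6 starts before EV7 ends → EV7 and EV6 overlap.
EV5 starts before EV7 ends → EV7 and EV5 overlap.
EV5 starts exactly when EV6 ends (back-to-back, no overlap).
Overlapping pairs: EV5 & EV7, EV6 & EV7 — 2 in total.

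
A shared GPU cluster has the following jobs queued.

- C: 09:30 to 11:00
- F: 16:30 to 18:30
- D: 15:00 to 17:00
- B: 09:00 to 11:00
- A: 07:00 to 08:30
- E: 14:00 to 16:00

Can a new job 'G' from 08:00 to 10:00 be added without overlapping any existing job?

A: starts 07:00 before G ends 10:00, and ends 08:30 after G starts 08:00 → overlap.
B: starts 09:00 before G ends 10:00, and ends 11:00 after G starts 08:00 → overlap.
C: starts 09:30 before G ends 10:00, and ends 11:00 after G starts 08:00 → overlap.
E: starts 14:00 at or after G ends 10:00 → clear.
D: starts 15:00 at or after G ends 10:00 → clear.
F: starts 16:30 at or after G ends 10:00 → clear.
G overlaps A, B, C.

No — it overlaps A, B, C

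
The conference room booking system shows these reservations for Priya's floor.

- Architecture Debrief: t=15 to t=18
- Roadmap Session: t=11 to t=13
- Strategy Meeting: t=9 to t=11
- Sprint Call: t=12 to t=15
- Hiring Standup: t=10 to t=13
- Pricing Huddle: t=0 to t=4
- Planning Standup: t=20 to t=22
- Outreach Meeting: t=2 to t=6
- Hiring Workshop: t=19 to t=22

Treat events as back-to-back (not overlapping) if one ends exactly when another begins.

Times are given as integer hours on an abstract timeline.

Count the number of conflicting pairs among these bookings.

6

Check each pair: they overlap iff neither finishes before the other starts.
Sorted by start: Pricing Huddle, Outreach Meeting, Strategy Meeting, Hiring Standup, Roadmap Session, Sprint Call, Architecture Debrief, Hiring Workshop, Planning Standup.
Outreach Meeting starts before Pricing Huddle ends → Pricing Huddle and Outreach Meeting overlap.
Strategy Meeting starts after Pricing Huddle ends; Pricing Huddle is clear from here.
Strategy Meeting starts after Outreach Meeting ends; Outreach Meeting is clear from here.
Hiring Standup starts before Strategy Meeting ends → Strategy Meeting and Hiring Standup overlap.
Roadmap Session starts exactly when Strategy Meeting ends (back-to-back, no overlap); Strategy Meeting is clear from here.
Roadmap Session starts before Hiring Standup ends → Hiring Standup and Roadmap Session overlap.
Sprint Call starts before Hiring Standup ends → Hiring Standup and Sprint Call overlap.
Architecture Debrief starts after Hiring Standup ends; Hiring Standup is clear from here.
Sprint Call starts before Roadmap Session ends → Roadmap Session and Sprint Call overlap.
Architecture Debrief starts after Roadmap Session ends; Roadmap Session is clear from here.
Architecture Debrief starts exactly when Sprint Call ends (back-to-back, no overlap); Sprint Call is clear from here.
Hiring Workshop starts after Architecture Debrief ends; Architecture Debrief is clear from here.
Planning Standup starts before Hiring Workshop ends → Hiring Workshop and Planning Standup overlap.
Overlapping pairs: Hiring Standup & Roadmap Session, Hiring Standup & Sprint Call, Hiring Standup & Strategy Meeting, Hiring Workshop & Planning Standup, Outreach Meeting & Pricing Huddle, Roadmap Session & Sprint Call — 6 in total.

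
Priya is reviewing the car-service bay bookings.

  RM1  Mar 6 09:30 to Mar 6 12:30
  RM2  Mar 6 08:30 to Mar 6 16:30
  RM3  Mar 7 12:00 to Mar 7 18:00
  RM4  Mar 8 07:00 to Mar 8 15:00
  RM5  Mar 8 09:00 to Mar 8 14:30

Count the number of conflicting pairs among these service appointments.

Sorted by start: RM2, RM1, RM3, RM4, RM5.
RM1 starts before RM2 ends → RM2 and RM1 overlap.
RM3 starts after RM2 ends, so RM2 has no further overlaps.
RM3 starts after RM1 ends, so RM1 has no further overlaps.
RM4 starts after RM3 ends, so RM3 has no further overlaps.
RM5 starts before RM4 ends → RM4 and RM5 overlap.
Overlapping pairs: RM1 & RM2, RM4 & RM5 — 2 in total.

2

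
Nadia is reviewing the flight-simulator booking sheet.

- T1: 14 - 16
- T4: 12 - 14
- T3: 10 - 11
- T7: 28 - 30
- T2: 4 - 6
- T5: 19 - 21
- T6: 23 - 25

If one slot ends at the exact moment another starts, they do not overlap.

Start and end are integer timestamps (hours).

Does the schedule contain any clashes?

Sorted by start: T2, T3, T4, T1, T5, T6, T7.
T3 starts after T2 ends, so nothing later overlaps T2 either.
T4 starts after T3 ends, so nothing later overlaps T3 either.
T1 starts exactly when T4 ends (back-to-back, no overlap), so nothing later overlaps T4 either.
T5 starts after T1 ends, so nothing later overlaps T1 either.
T6 starts after T5 ends, so nothing later overlaps T5 either.
T7 starts after T6 ends.
Every pair is clear; the schedule has no overlaps.

No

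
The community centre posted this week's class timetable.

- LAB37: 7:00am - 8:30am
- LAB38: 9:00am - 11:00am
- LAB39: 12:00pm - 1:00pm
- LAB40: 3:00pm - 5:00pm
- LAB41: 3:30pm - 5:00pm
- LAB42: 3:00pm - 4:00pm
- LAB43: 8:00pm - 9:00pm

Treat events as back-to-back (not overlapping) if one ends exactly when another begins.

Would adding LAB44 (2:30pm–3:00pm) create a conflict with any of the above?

No — it doesn't clash with anything

LAB37: ends 8:30am at or before LAB44 starts 2:30pm → clear.
LAB38: ends 11:00am at or before LAB44 starts 2:30pm → clear.
LAB39: ends 1:00pm at or before LAB44 starts 2:30pm → clear.
LAB40: starts 3:00pm at or after LAB44 ends 3:00pm → clear.
LAB42: starts 3:00pm at or after LAB44 ends 3:00pm → clear.
LAB41: starts 3:30pm at or after LAB44 ends 3:00pm → clear.
LAB43: starts 8:00pm at or after LAB44 ends 3:00pm → clear.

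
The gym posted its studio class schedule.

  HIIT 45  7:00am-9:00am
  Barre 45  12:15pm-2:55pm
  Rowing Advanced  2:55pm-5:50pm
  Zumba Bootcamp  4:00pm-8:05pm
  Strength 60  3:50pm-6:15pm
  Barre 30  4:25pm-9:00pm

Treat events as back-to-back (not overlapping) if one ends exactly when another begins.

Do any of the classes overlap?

Yes

Two intervals overlap when each starts before the other ends.
Sorted by start: HIIT 45, Barre 45, Rowing Advanced, Strength 60, Zumba Bootcamp, Barre 30.
Barre 45 starts after HIIT 45 ends — done with HIIT 45.
Rowing Advanced starts exactly when Barre 45 ends (back-to-back, no overlap) — done with Barre 45.
Strength 60 starts before Rowing Advanced ends → Rowing Advanced and Strength 60 overlap.
That's a conflict, so the schedule is not conflict-free.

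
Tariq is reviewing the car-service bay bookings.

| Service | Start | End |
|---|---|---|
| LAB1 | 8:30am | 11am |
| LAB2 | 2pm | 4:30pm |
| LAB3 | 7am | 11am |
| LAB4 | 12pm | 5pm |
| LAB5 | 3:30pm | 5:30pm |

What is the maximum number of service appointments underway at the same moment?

Walk through starts and ends in time order (an end at T is processed before a start at T):
7am start LAB3 → 1
8:30am start LAB1 → 2
11am end LAB1 → 1
11am end LAB3 → 0
12pm start LAB4 → 1
2pm start LAB2 → 2
3:30pm start LAB5 → 3
4:30pm end LAB2 → 2
5pm end LAB4 → 1
5:30pm end LAB5 → 0
Peak is 3, at 3:30pm (LAB2, LAB4, LAB5).

3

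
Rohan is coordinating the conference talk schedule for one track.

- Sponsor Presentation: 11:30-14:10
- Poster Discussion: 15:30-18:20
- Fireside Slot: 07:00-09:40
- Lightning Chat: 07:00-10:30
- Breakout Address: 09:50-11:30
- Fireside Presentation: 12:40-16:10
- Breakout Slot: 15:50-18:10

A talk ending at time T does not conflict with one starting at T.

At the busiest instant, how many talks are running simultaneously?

3

Sweep the timeline, counting +1 at each start and −1 at each end (ends before starts at a tie):
07:00 start Fireside Slot → 1
07:00 start Lightning Chat → 2
09:40 end Fireside Slot → 1
09:50 start Breakout Address → 2
10:30 end Lightning Chat → 1
11:30 end Breakout Address → 0
11:30 start Sponsor Presentation → 1
12:40 start Fireside Presentation → 2
14:10 end Sponsor Presentation → 1
15:30 start Poster Discussion → 2
15:50 start Breakout Slot → 3
16:10 end Fireside Presentation → 2
18:10 end Breakout Slot → 1
18:20 end Poster Discussion → 0
Peak is 3, at 15:50 (Breakout Slot, Fireside Presentation, Poster Discussion).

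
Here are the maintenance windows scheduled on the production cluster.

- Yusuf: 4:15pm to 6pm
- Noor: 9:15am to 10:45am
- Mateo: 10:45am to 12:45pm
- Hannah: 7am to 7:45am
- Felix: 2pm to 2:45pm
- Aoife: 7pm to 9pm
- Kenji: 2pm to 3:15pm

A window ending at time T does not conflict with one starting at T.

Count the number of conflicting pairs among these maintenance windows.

Sorted by start: Hannah, Noor, Mateo, Felix, Kenji, Yusuf, Aoife.
Noor starts after Hannah ends; Hannah is clear from here.
Mateo starts exactly when Noor ends (back-to-back, no overlap); Noor is clear from here.
Felix starts after Mateo ends; Mateo is clear from here.
Kenji starts before Felix ends → Felix and Kenji overlap.
Yusuf starts after Felix ends; Felix is clear from here.
Yusuf starts after Kenji ends; Kenji is clear from here.
Aoife starts after Yusuf ends.
Overlapping pairs: Felix & Kenji — 1 in total.

1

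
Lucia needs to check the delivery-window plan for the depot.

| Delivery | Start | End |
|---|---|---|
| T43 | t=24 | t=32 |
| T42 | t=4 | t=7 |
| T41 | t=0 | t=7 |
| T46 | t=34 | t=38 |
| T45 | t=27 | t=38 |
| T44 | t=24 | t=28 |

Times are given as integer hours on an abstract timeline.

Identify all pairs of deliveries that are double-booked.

T41 & T42, T43 & T44, T43 & T45, T44 & T45, T45 & T46

Sorted by start: T41, T42, T43, T44, T45, T46.
T42 starts before T41 ends → T41 and T42 overlap.
T43 starts after T41 ends; T41 is clear from here.
T43 starts after T42 ends; T42 is clear from here.
T44 starts before T43 ends → T43 and T44 overlap.
T45 starts before T43 ends → T43 and T45 overlap.
T46 starts after T43 ends.
T45 starts before T44 ends → T44 and T45 overlap.
T46 starts after T44 ends.
T46 starts before T45 ends → T45 and T46 overlap.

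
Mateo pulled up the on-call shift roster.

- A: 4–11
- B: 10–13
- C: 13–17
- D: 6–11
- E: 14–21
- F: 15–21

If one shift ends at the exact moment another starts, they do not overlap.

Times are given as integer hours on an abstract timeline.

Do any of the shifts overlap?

Yes

Sorted by start: A, D, B, C, E, F.
D starts before A ends → A and D overlap.
That's a conflict, so the schedule is not conflict-free.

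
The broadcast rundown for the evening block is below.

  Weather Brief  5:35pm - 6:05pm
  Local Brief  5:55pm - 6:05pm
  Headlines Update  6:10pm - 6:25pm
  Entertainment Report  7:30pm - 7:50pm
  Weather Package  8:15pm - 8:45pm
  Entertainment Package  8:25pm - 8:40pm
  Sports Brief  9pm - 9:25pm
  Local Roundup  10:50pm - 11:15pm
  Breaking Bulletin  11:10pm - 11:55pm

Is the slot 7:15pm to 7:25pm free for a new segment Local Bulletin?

Weather Brief: ends 6:05pm at or before Local Bulletin starts 7:15pm → clear.
Local Brief: ends 6:05pm at or before Local Bulletin starts 7:15pm → clear.
Headlines Update: ends 6:25pm at or before Local Bulletin starts 7:15pm → clear.
Entertainment Report: starts 7:30pm at or after Local Bulletin ends 7:25pm → clear.
Weather Package: starts 8:15pm at or after Local Bulletin ends 7:25pm → clear.
Entertainment Package: starts 8:25pm at or after Local Bulletin ends 7:25pm → clear.
Sports Brief: starts 9pm at or after Local Bulletin ends 7:25pm → clear.
Local Roundup: starts 10:50pm at or after Local Bulletin ends 7:25pm → clear.
Breaking Bulletin: starts 11:10pm at or after Local Bulletin ends 7:25pm → clear.

Yes — the slot is free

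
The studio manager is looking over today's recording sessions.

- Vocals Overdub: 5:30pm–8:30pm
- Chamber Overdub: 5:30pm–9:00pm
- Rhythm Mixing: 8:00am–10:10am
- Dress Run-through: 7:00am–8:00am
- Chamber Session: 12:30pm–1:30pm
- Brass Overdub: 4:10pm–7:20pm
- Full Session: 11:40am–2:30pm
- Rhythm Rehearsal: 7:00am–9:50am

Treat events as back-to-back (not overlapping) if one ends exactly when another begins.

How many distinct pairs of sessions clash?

6

Sorted by start: Dress Run-through, Rhythm Rehearsal, Rhythm Mixing, Full Session, Chamber Session, Brass Overdub, Chamber Overdub, Vocals Overdub.
Rhythm Rehearsal starts before Dress Run-through ends → Dress Run-through and Rhythm Rehearsal overlap.
Rhythm Mixing starts exactly when Dress Run-through ends (back-to-back, no overlap), so nothing later overlaps Dress Run-through either.
Rhythm Mixing starts before Rhythm Rehearsal ends → Rhythm Rehearsal and Rhythm Mixing overlap.
Full Session starts after Rhythm Rehearsal ends, so nothing later overlaps Rhythm Rehearsal either.
Full Session starts after Rhythm Mixing ends, so nothing later overlaps Rhythm Mixing either.
Chamber Session starts before Full Session ends → Full Session and Chamber Session overlap.
Brass Overdub starts after Full Session ends, so nothing later overlaps Full Session either.
Brass Overdub starts after Chamber Session ends, so nothing later overlaps Chamber Session either.
Chamber Overdub starts before Brass Overdub ends → Brass Overdub and Chamber Overdub overlap.
Vocals Overdub starts before Brass Overdub ends → Brass Overdub and Vocals Overdub overlap.
Vocals Overdub starts before Chamber Overdub ends → Chamber Overdub and Vocals Overdub overlap.
Overlapping pairs: Brass Overdub & Chamber Overdub, Brass Overdub & Vocals Overdub, Chamber Overdub & Vocals Overdub, Chamber Session & Full Session, Dress Run-through & Rhythm Rehearsal, Rhythm Mixing & Rhythm Rehearsal — 6 in total.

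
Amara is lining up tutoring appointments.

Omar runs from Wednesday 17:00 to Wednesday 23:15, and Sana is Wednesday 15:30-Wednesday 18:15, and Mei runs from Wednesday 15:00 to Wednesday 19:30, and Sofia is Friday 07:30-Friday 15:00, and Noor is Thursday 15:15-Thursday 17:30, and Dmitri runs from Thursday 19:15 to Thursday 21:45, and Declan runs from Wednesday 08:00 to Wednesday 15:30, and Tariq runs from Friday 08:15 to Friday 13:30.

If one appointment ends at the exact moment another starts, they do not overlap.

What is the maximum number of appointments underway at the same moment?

Sort all start/end points and keep a running count:
Wednesday 08:00 start Declan → 1
Wednesday 15:00 start Mei → 2
Wednesday 15:30 end Declan → 1
Wednesday 15:30 start Sana → 2
Wednesday 17:00 start Omar → 3
Wednesday 18:15 end Sana → 2
Wednesday 19:30 end Mei → 1
Wednesday 23:15 end Omar → 0
Thursday 15:15 start Noor → 1
Thursday 17:30 end Noor → 0
Thursday 19:15 start Dmitri → 1
Thursday 21:45 end Dmitri → 0
Friday 07:30 start Sofia → 1
Friday 08:15 start Tariq → 2
Friday 13:30 end Tariq → 1
Friday 15:00 end Sofia → 0
Peak is 3, at Wednesday 17:00 (Mei, Omar, Sana).

3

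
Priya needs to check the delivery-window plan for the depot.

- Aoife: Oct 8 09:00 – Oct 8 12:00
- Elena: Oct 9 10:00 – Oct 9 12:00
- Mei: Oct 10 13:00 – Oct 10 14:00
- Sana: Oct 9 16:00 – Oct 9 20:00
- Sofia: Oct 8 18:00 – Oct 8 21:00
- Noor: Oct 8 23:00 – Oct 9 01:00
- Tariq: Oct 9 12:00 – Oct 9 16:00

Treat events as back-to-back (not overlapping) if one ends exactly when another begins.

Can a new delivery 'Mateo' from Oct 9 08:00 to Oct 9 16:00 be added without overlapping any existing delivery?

Aoife: ends Oct 8 12:00 at or before Mateo starts Oct 9 08:00 → clear.
Sofia: ends Oct 8 21:00 at or before Mateo starts Oct 9 08:00 → clear.
Noor: ends Oct 9 01:00 at or before Mateo starts Oct 9 08:00 → clear.
Elena: starts Oct 9 10:00 before Mateo ends Oct 9 16:00, and ends Oct 9 12:00 after Mateo starts Oct 9 08:00 → overlap.
Tariq: starts Oct 9 12:00 before Mateo ends Oct 9 16:00, and ends Oct 9 16:00 after Mateo starts Oct 9 08:00 → overlap.
Sana: starts Oct 9 16:00 at or after Mateo ends Oct 9 16:00 → clear.
Mei: starts Oct 10 13:00 at or after Mateo ends Oct 9 16:00 → clear.
Mateo overlaps Elena, Tariq.

No — it overlaps Elena, Tariq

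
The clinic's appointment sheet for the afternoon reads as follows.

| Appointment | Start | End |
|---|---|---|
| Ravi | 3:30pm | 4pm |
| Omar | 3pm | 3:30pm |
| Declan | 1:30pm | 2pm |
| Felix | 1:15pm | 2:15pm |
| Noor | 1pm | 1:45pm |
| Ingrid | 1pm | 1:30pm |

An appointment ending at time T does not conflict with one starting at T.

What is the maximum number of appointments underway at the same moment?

Sort all start/end points and keep a running count:
1pm start Ingrid → 1
1pm start Noor → 2
1:15pm start Felix → 3
1:30pm end Ingrid → 2
1:30pm start Declan → 3
1:45pm end Noor → 2
2pm end Declan → 1
2:15pm end Felix → 0
3pm start Omar → 1
3:30pm end Omar → 0
3:30pm start Ravi → 1
4pm end Ravi → 0
Peak is 3, at 1:15pm (Felix, Ingrid, Noor).

3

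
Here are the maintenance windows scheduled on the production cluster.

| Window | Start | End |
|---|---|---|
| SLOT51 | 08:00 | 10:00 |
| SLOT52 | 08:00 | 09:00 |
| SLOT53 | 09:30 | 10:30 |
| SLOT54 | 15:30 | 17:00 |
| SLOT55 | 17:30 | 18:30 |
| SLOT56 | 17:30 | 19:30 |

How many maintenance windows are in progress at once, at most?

Sort all start/end points and keep a running count:
08:00 start SLOT51 → 1
08:00 start SLOT52 → 2
09:00 end SLOT52 → 1
09:30 start SLOT53 → 2
10:00 end SLOT51 → 1
10:30 end SLOT53 → 0
15:30 start SLOT54 → 1
17:00 end SLOT54 → 0
17:30 start SLOT55 → 1
17:30 start SLOT56 → 2
18:30 end SLOT55 → 1
19:30 end SLOT56 → 0
Peak is 2, at 08:00 (SLOT51, SLOT52).

2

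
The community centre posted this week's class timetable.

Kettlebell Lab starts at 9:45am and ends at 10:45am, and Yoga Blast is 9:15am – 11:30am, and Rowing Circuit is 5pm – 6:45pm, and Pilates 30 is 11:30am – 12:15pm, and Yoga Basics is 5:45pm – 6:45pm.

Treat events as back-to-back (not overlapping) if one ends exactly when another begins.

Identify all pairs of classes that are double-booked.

Kettlebell Lab & Yoga Blast, Rowing Circuit & Yoga Basics

Sorted by start: Yoga Blast, Kettlebell Lab, Pilates 30, Rowing Circuit, Yoga Basics.
Kettlebell Lab starts before Yoga Blast ends → Yoga Blast and Kettlebell Lab overlap.
Pilates 30 starts exactly when Yoga Blast ends (back-to-back, no overlap), so Yoga Blast has no further overlaps.
Pilates 30 starts after Kettlebell Lab ends, so Kettlebell Lab has no further overlaps.
Rowing Circuit starts after Pilates 30 ends, so Pilates 30 has no further overlaps.
Yoga Basics starts before Rowing Circuit ends → Rowing Circuit and Yoga Basics overlap.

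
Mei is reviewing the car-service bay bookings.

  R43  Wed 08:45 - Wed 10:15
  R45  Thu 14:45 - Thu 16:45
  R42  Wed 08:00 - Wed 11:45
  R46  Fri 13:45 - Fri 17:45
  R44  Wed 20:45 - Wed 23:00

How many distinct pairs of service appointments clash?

Sorted by start: R42, R43, R44, R45, R46.
R43 starts before R42 ends → R42 and R43 overlap.
R44 starts after R42 ends; R42 is clear from here.
R44 starts after R43 ends; R43 is clear from here.
R45 starts after R44 ends; R44 is clear from here.
R46 starts after R45 ends.
Overlapping pairs: R42 & R43 — 1 in total.

1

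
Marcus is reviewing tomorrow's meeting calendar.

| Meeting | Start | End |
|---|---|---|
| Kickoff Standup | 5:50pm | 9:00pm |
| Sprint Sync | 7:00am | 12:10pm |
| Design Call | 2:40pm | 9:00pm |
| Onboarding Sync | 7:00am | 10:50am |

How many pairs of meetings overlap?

Sorted by start: Onboarding Sync, Sprint Sync, Design Call, Kickoff Standup.
Sprint Sync starts before Onboarding Sync ends → Onboarding Sync and Sprint Sync overlap.
Design Call starts after Onboarding Sync ends, so nothing later overlaps Onboarding Sync either.
Design Call starts after Sprint Sync ends, so nothing later overlaps Sprint Sync either.
Kickoff Standup starts before Design Call ends → Design Call and Kickoff Standup overlap.
Overlapping pairs: Design Call & Kickoff Standup, Onboarding Sync & Sprint Sync — 2 in total.

2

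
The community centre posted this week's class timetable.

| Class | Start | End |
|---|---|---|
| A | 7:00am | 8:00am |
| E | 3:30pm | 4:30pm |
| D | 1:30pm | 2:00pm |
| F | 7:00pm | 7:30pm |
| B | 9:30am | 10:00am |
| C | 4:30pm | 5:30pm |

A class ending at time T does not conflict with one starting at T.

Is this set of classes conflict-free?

Yes

Sorted by start: A, B, D, E, C, F.
B starts after A ends, so nothing later overlaps A either.
D starts after B ends, so nothing later overlaps B either.
E starts after D ends, so nothing later overlaps D either.
C starts exactly when E ends (back-to-back, no overlap), so nothing later overlaps E either.
F starts after C ends.
Every pair is clear; the schedule has no overlaps.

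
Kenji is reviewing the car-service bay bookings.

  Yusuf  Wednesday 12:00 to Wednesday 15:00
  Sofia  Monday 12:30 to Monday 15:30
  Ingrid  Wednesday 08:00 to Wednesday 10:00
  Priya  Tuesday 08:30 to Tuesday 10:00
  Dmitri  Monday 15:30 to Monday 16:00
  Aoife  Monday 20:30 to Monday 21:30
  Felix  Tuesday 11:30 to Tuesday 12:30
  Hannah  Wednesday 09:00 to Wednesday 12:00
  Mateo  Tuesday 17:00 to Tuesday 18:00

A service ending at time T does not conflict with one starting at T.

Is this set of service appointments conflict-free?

Check each pair: they overlap iff neither finishes before the other starts.
Sorted by start: Sofia, Dmitri, Aoife, Priya, Felix, Mateo, Ingrid, Hannah, Yusuf.
Dmitri starts exactly when Sofia ends (back-to-back, no overlap) — done with Sofia.
Aoife starts after Dmitri ends — done with Dmitri.
Priya starts after Aoife ends — done with Aoife.
Felix starts after Priya ends — done with Priya.
Mateo starts after Felix ends — done with Felix.
Ingrid starts after Mateo ends — done with Mateo.
Hannah starts before Ingrid ends → Ingrid and Hannah overlap.
That's a conflict, so the schedule is not conflict-free.

No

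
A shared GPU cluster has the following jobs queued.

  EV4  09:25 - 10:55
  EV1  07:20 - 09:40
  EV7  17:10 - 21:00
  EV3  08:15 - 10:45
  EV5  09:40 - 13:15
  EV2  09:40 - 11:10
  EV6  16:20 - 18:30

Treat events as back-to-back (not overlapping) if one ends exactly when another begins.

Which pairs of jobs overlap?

EV1 & EV3, EV1 & EV4, EV2 & EV3, EV2 & EV4, EV2 & EV5, EV3 & EV4, EV3 & EV5, EV4 & EV5, EV6 & EV7

Sorted by start: EV1, EV3, EV4, EV2, EV5, EV6, EV7.
EV3 starts before EV1 ends → EV1 and EV3 overlap.
EV4 starts before EV1 ends → EV1 and EV4 overlap.
EV2 starts exactly when EV1 ends (back-to-back, no overlap); EV1 is clear from here.
EV4 starts before EV3 ends → EV3 and EV4 overlap.
EV2 starts before EV3 ends → EV3 and EV2 overlap.
EV5 starts before EV3 ends → EV3 and EV5 overlap.
EV6 starts after EV3 ends; EV3 is clear from here.
EV2 starts before EV4 ends → EV4 and EV2 overlap.
EV5 starts before EV4 ends → EV4 and EV5 overlap.
EV6 starts after EV4 ends; EV4 is clear from here.
EV5 starts before EV2 ends → EV2 and EV5 overlap.
EV6 starts after EV2 ends; EV2 is clear from here.
EV6 starts after EV5 ends; EV5 is clear from here.
EV7 starts before EV6 ends → EV6 and EV7 overlap.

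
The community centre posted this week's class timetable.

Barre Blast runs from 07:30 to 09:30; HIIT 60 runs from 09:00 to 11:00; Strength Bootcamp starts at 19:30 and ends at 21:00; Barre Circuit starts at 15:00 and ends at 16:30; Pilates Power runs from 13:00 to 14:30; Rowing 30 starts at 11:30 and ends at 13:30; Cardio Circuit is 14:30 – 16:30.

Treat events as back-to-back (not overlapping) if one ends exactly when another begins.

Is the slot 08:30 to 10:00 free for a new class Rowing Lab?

No — it overlaps Barre Blast, HIIT 60

Barre Blast: starts 07:30 before Rowing Lab ends 10:00, and ends 09:30 after Rowing Lab starts 08:30 → overlap.
HIIT 60: starts 09:00 before Rowing Lab ends 10:00, and ends 11:00 after Rowing Lab starts 08:30 → overlap.
Rowing 30: starts 11:30 at or after Rowing Lab ends 10:00 → clear.
Pilates Power: starts 13:00 at or after Rowing Lab ends 10:00 → clear.
Cardio Circuit: starts 14:30 at or after Rowing Lab ends 10:00 → clear.
Barre Circuit: starts 15:00 at or after Rowing Lab ends 10:00 → clear.
Strength Bootcamp: starts 19:30 at or after Rowing Lab ends 10:00 → clear.
Rowing Lab overlaps Barre Blast, HIIT 60.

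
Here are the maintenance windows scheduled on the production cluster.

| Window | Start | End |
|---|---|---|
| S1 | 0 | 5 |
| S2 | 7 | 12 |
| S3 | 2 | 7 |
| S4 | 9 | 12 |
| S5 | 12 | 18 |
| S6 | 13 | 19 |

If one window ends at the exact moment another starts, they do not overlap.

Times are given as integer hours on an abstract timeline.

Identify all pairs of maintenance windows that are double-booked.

S1 & S3, S2 & S4, S5 & S6

Two intervals overlap when each starts before the other ends.
Sorted by start: S1, S3, S2, S4, S5, S6.
S3 starts before S1 ends → S1 and S3 overlap.
S2 starts after S1 ends; S1 is clear from here.
S2 starts exactly when S3 ends (back-to-back, no overlap); S3 is clear from here.
S4 starts before S2 ends → S2 and S4 overlap.
S5 starts exactly when S2 ends (back-to-back, no overlap); S2 is clear from here.
S5 starts exactly when S4 ends (back-to-back, no overlap); S4 is clear from here.
S6 starts before S5 ends → S5 and S6 overlap.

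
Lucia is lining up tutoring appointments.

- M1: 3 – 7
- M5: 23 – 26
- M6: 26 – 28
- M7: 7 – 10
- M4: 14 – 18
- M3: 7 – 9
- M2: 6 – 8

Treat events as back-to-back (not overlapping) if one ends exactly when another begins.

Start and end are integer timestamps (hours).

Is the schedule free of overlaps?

Two intervals overlap when each starts before the other ends.
Sorted by start: M1, M2, M3, M7, M4, M5, M6.
M2 starts before M1 ends → M1 and M2 overlap.
That's a conflict, so the schedule is not conflict-free.

No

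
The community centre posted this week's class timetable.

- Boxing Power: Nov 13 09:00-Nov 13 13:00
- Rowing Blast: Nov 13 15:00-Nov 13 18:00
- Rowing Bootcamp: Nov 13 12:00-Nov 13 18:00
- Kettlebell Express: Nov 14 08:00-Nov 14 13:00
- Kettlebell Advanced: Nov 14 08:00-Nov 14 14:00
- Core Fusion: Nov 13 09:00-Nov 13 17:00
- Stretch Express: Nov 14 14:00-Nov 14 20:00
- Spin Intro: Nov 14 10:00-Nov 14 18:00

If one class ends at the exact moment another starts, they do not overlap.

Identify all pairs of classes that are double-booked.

Boxing Power & Core Fusion, Boxing Power & Rowing Bootcamp, Core Fusion & Rowing Blast, Core Fusion & Rowing Bootcamp, Kettlebell Advanced & Kettlebell Express, Kettlebell Advanced & Spin Intro, Kettlebell Express & Spin Intro, Rowing Blast & Rowing Bootcamp, Spin Intro & Stretch Express

Sorted by start: Core Fusion, Boxing Power, Rowing Bootcamp, Rowing Blast, Kettlebell Express, Kettlebell Advanced, Spin Intro, Stretch Express.
Boxing Power starts before Core Fusion ends → Core Fusion and Boxing Power overlap.
Rowing Bootcamp starts before Core Fusion ends → Core Fusion and Rowing Bootcamp overlap.
Rowing Blast starts before Core Fusion ends → Core Fusion and Rowing Blast overlap.
Kettlebell Express starts after Core Fusion ends — done with Core Fusion.
Rowing Bootcamp starts before Boxing Power ends → Boxing Power and Rowing Bootcamp overlap.
Rowing Blast starts after Boxing Power ends — done with Boxing Power.
Rowing Blast starts before Rowing Bootcamp ends → Rowing Bootcamp and Rowing Blast overlap.
Kettlebell Express starts after Rowing Bootcamp ends — done with Rowing Bootcamp.
Kettlebell Express starts after Rowing Blast ends — done with Rowing Blast.
Kettlebell Advanced starts before Kettlebell Express ends → Kettlebell Express and Kettlebell Advanced overlap.
Spin Intro starts before Kettlebell Express ends → Kettlebell Express and Spin Intro overlap.
Stretch Express starts after Kettlebell Express ends.
Spin Intro starts before Kettlebell Advanced ends → Kettlebell Advanced and Spin Intro overlap.
Stretch Express starts exactly when Kettlebell Advanced ends (back-to-back, no overlap).
Stretch Express starts before Spin Intro ends → Spin Intro and Stretch Express overlap.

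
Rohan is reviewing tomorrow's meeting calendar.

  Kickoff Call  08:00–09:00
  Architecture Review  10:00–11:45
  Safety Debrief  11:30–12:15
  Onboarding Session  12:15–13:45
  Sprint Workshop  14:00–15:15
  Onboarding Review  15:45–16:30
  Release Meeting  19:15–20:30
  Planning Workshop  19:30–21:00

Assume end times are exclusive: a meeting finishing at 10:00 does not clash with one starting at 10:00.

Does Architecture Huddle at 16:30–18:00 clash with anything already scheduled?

Kickoff Call: ends 09:00 at or before Architecture Huddle starts 16:30 → clear.
Architecture Review: ends 11:45 at or before Architecture Huddle starts 16:30 → clear.
Safety Debrief: ends 12:15 at or before Architecture Huddle starts 16:30 → clear.
Onboarding Session: ends 13:45 at or before Architecture Huddle starts 16:30 → clear.
Sprint Workshop: ends 15:15 at or before Architecture Huddle starts 16:30 → clear.
Onboarding Review: ends 16:30 at or before Architecture Huddle starts 16:30 → clear.
Release Meeting: starts 19:15 at or after Architecture Huddle ends 18:00 → clear.
Planning Workshop: starts 19:30 at or after Architecture Huddle ends 18:00 → clear.

No — it doesn't clash with anything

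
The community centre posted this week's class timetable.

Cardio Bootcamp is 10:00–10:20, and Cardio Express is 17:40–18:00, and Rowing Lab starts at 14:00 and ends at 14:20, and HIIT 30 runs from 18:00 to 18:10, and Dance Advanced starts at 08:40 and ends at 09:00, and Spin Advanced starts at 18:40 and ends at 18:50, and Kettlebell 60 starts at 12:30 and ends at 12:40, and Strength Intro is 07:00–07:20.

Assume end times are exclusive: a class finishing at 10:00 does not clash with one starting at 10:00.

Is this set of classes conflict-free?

Yes

Sorted by start: Strength Intro, Dance Advanced, Cardio Bootcamp, Kettlebell 60, Rowing Lab, Cardio Express, HIIT 30, Spin Advanced.
Dance Advanced starts after Strength Intro ends, so Strength Intro has no further overlaps.
Cardio Bootcamp starts after Dance Advanced ends, so Dance Advanced has no further overlaps.
Kettlebell 60 starts after Cardio Bootcamp ends, so Cardio Bootcamp has no further overlaps.
Rowing Lab starts after Kettlebell 60 ends, so Kettlebell 60 has no further overlaps.
Cardio Express starts after Rowing Lab ends, so Rowing Lab has no further overlaps.
HIIT 30 starts exactly when Cardio Express ends (back-to-back, no overlap), so Cardio Express has no further overlaps.
Spin Advanced starts after HIIT 30 ends.
Every pair is clear; the schedule has no overlaps.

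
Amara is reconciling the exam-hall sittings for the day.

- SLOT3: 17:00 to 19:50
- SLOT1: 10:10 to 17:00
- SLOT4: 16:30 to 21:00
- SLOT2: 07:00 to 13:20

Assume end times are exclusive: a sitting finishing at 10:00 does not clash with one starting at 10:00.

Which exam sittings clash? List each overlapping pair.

SLOT1 & SLOT2, SLOT1 & SLOT4, SLOT3 & SLOT4

Two intervals overlap when each starts before the other ends.
Sorted by start: SLOT2, SLOT1, SLOT4, SLOT3.
SLOT1 starts before SLOT2 ends → SLOT2 and SLOT1 overlap.
SLOT4 starts after SLOT2 ends — done with SLOT2.
SLOT4 starts before SLOT1 ends → SLOT1 and SLOT4 overlap.
SLOT3 starts exactly when SLOT1 ends (back-to-back, no overlap).
SLOT3 starts before SLOT4 ends → SLOT4 and SLOT3 overlap.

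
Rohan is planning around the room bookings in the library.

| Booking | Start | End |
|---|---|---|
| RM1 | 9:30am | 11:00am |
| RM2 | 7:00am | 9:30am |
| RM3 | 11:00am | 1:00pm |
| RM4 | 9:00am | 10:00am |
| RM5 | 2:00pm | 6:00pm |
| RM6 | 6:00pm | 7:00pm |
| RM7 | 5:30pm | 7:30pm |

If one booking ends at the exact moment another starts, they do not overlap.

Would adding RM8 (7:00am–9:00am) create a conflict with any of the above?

RM2: starts 7:00am before RM8 ends 9:00am, and ends 9:30am after RM8 starts 7:00am → overlap.
RM4: starts 9:00am at or after RM8 ends 9:00am → clear.
RM1: starts 9:30am at or after RM8 ends 9:00am → clear.
RM3: starts 11:00am at or after RM8 ends 9:00am → clear.
RM5: starts 2:00pm at or after RM8 ends 9:00am → clear.
RM7: starts 5:30pm at or after RM8 ends 9:00am → clear.
RM6: starts 6:00pm at or after RM8 ends 9:00am → clear.
RM8 overlaps RM2.

Yes — it overlaps RM2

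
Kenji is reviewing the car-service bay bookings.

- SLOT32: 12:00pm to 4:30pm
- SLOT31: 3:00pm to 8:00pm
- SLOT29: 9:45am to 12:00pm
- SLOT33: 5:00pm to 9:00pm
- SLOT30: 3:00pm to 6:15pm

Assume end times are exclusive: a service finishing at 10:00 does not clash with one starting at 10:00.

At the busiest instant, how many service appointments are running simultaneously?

Sort all start/end points and keep a running count:
9:45am start SLOT29 → 1
12:00pm end SLOT29 → 0
12:00pm start SLOT32 → 1
3:00pm start SLOT30 → 2
3:00pm start SLOT31 → 3
4:30pm end SLOT32 → 2
5:00pm start SLOT33 → 3
6:15pm end SLOT30 → 2
8:00pm end SLOT31 → 1
9:00pm end SLOT33 → 0
Peak is 3, at 3:00pm (SLOT30, SLOT31, SLOT32).

3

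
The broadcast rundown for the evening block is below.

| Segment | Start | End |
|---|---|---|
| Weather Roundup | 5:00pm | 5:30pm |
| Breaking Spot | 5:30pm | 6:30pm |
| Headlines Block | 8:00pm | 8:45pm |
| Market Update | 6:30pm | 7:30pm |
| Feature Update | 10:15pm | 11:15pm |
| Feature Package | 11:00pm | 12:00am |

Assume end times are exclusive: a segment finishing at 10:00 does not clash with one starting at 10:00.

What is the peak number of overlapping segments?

2

Sort all start/end points and keep a running count:
5:00pm start Weather Roundup → 1
5:30pm end Weather Roundup → 0
5:30pm start Breaking Spot → 1
6:30pm end Breaking Spot → 0
6:30pm start Market Update → 1
7:30pm end Market Update → 0
8:00pm start Headlines Block → 1
8:45pm end Headlines Block → 0
10:15pm start Feature Update → 1
11:00pm start Feature Package → 2
11:15pm end Feature Update → 1
12:00am end Feature Package → 0
Peak is 2, at 11:00pm (Feature Package, Feature Update).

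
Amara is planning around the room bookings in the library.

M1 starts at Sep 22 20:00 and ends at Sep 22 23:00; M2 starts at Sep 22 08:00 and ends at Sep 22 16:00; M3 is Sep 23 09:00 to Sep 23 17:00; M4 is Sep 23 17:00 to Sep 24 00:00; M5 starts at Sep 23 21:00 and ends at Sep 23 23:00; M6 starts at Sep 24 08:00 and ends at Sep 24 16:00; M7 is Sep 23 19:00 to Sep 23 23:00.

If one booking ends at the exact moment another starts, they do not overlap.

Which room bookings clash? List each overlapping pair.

Sorted by start: M2, M1, M3, M4, M7, M5, M6.
M1 starts after M2 ends, so M2 has no further overlaps.
M3 starts after M1 ends, so M1 has no further overlaps.
M4 starts exactly when M3 ends (back-to-back, no overlap), so M3 has no further overlaps.
M7 starts before M4 ends → M4 and M7 overlap.
M5 starts before M4 ends → M4 and M5 overlap.
M6 starts after M4 ends.
M5 starts before M7 ends → M7 and M5 overlap.
M6 starts after M7 ends.
M6 starts after M5 ends.

M4 & M5, M4 & M7, M5 & M7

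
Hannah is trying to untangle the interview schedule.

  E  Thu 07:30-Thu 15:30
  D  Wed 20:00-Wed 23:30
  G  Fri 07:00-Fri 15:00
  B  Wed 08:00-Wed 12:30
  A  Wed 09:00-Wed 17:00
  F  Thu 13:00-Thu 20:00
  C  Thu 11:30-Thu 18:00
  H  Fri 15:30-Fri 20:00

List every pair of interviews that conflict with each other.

A & B, C & E, C & F, E & F

Sorted by start: B, A, D, E, C, F, G, H.
A starts before B ends → B and A overlap.
D starts after B ends — done with B.
D starts after A ends — done with A.
E starts after D ends — done with D.
C starts before E ends → E and C overlap.
F starts before E ends → E and F overlap.
G starts after E ends — done with E.
F starts before C ends → C and F overlap.
G starts after C ends — done with C.
G starts after F ends — done with F.
H starts after G ends.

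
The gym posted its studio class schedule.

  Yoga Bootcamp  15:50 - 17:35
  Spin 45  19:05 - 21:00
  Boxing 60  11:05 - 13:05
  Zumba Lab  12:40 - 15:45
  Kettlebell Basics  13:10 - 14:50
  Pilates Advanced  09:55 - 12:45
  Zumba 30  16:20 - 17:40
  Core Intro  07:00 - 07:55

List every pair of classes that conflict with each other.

Boxing 60 & Pilates Advanced, Boxing 60 & Zumba Lab, Kettlebell Basics & Zumba Lab, Pilates Advanced & Zumba Lab, Yoga Bootcamp & Zumba 30

Sorted by start: Core Intro, Pilates Advanced, Boxing 60, Zumba Lab, Kettlebell Basics, Yoga Bootcamp, Zumba 30, Spin 45.
Pilates Advanced starts after Core Intro ends, so nothing later overlaps Core Intro either.
Boxing 60 starts before Pilates Advanced ends → Pilates Advanced and Boxing 60 overlap.
Zumba Lab starts before Pilates Advanced ends → Pilates Advanced and Zumba Lab overlap.
Kettlebell Basics starts after Pilates Advanced ends, so nothing later overlaps Pilates Advanced either.
Zumba Lab starts before Boxing 60 ends → Boxing 60 and Zumba Lab overlap.
Kettlebell Basics starts after Boxing 60 ends, so nothing later overlaps Boxing 60 either.
Kettlebell Basics starts before Zumba Lab ends → Zumba Lab and Kettlebell Basics overlap.
Yoga Bootcamp starts after Zumba Lab ends, so nothing later overlaps Zumba Lab either.
Yoga Bootcamp starts after Kettlebell Basics ends, so nothing later overlaps Kettlebell Basics either.
Zumba 30 starts before Yoga Bootcamp ends → Yoga Bootcamp and Zumba 30 overlap.
Spin 45 starts after Yoga Bootcamp ends.
Spin 45 starts after Zumba 30 ends.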